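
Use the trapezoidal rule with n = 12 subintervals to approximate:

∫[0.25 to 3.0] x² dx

f(x) = x²
a = 0.25, b = 3.0, n = 12
h = (b - a)/n = 0.229167

Trapezoidal rule: (h/2)[f(x₀) + 2f(x₁) + 2f(x₂) + ... + f(xₙ)]

x_0 = 0.2500, f(x_0) = 0.062500, coefficient = 1
x_1 = 0.4792, f(x_1) = 0.229601, coefficient = 2
x_2 = 0.7083, f(x_2) = 0.501736, coefficient = 2
x_3 = 0.9375, f(x_3) = 0.878906, coefficient = 2
x_4 = 1.1667, f(x_4) = 1.361111, coefficient = 2
x_5 = 1.3958, f(x_5) = 1.948351, coefficient = 2
x_6 = 1.6250, f(x_6) = 2.640625, coefficient = 2
x_7 = 1.8542, f(x_7) = 3.437934, coefficient = 2
x_8 = 2.0833, f(x_8) = 4.340278, coefficient = 2
x_9 = 2.3125, f(x_9) = 5.347656, coefficient = 2
x_10 = 2.5417, f(x_10) = 6.460069, coefficient = 2
x_11 = 2.7708, f(x_11) = 7.677517, coefficient = 2
x_12 = 3.0000, f(x_12) = 9.000000, coefficient = 1

I ≈ (0.229167/2) × 78.710069 = 9.018862
Exact value: 8.994792
Error: 0.024070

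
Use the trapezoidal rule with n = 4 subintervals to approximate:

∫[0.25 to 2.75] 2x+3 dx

f(x) = 2x+3
a = 0.25, b = 2.75, n = 4
h = (b - a)/n = 0.625000

Trapezoidal rule: (h/2)[f(x₀) + 2f(x₁) + 2f(x₂) + ... + f(xₙ)]

x_0 = 0.2500, f(x_0) = 3.500000, coefficient = 1
x_1 = 0.8750, f(x_1) = 4.750000, coefficient = 2
x_2 = 1.5000, f(x_2) = 6.000000, coefficient = 2
x_3 = 2.1250, f(x_3) = 7.250000, coefficient = 2
x_4 = 2.7500, f(x_4) = 8.500000, coefficient = 1

I ≈ (0.625000/2) × 48.000000 = 15.000000
Exact value: 15.000000
Error: 0.000000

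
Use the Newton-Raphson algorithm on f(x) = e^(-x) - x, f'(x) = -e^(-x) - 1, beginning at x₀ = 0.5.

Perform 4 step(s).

f(x) = e^(-x) - x
f'(x) = -e^(-x) - 1
x₀ = 0.5

Newton-Raphson formula: x_{n+1} = x_n - f(x_n)/f'(x_n)

Iteration 1:
  f(0.500000) = 0.106531
  f'(0.500000) = -1.606531
  x_1 = 0.500000 - 0.106531/(-1.606531) = 0.566311
Iteration 2:
  f(0.566311) = 0.001305
  f'(0.566311) = -1.567616
  x_2 = 0.566311 - 0.001305/(-1.567616) = 0.567143
Iteration 3:
  f(0.567143) = 0.000000
  f'(0.567143) = -1.567143
  x_3 = 0.567143 - 0.000000/(-1.567143) = 0.567143
Iteration 4:
  f(0.567143) = 0.000000
  f'(0.567143) = -1.567143
  x_4 = 0.567143 - 0.000000/(-1.567143) = 0.567143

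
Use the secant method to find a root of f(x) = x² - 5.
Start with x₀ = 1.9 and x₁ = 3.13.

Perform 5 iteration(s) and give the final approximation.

f(x) = x² - 5
x₀ = 1.9, x₁ = 3.13

Secant formula: x_{n+1} = x_n - f(x_n)(x_n - x_{n-1})/(f(x_n) - f(x_{n-1}))

Iteration 1:
  f(1.900000) = -1.390000
  f(3.130000) = 4.796900
  x_2 = 3.130000 - 4.796900×(3.130000 - 1.900000)/(4.796900 - (-1.390000))
       = 2.176342
Iteration 2:
  f(3.130000) = 4.796900
  f(2.176342) = -0.263536
  x_3 = 2.176342 - (-0.263536)×(2.176342 - 3.130000)/(-0.263536 - 4.796900)
       = 2.226006
Iteration 3:
  f(2.176342) = -0.263536
  f(2.226006) = -0.044896
  x_4 = 2.226006 - (-0.044896)×(2.226006 - 2.176342)/(-0.044896 - (-0.263536))
       = 2.236204
Iteration 4:
  f(2.226006) = -0.044896
  f(2.236204) = 0.000610
  x_5 = 2.236204 - 0.000610×(2.236204 - 2.226006)/(0.000610 - (-0.044896))
       = 2.236068
Iteration 5:
  f(2.236204) = 0.000610
  f(2.236068) = -0.000001
  x_6 = 2.236068 - (-0.000001)×(2.236068 - 2.236204)/(-0.000001 - 0.000610)
       = 2.236068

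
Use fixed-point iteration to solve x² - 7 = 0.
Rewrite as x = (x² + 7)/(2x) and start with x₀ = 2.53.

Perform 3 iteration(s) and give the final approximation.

Equation: x² - 7 = 0
Fixed-point form: x = (x² + 7)/(2x)
x₀ = 2.53

x_1 = g(2.530000) = 2.648399
x_2 = g(2.648399) = 2.645753
x_3 = g(2.645753) = 2.645751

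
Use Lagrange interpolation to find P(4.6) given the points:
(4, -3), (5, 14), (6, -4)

Lagrange interpolation formula:
P(x) = Σ yᵢ × Lᵢ(x)
where Lᵢ(x) = Π_{j≠i} (x - xⱼ)/(xᵢ - xⱼ)

L_0(4.6) = (4.6 - 5)/(4 - 5) × (4.6 - 6)/(4 - 6) = 0.280000
L_1(4.6) = (4.6 - 4)/(5 - 4) × (4.6 - 6)/(5 - 6) = 0.840000
L_2(4.6) = (4.6 - 4)/(6 - 4) × (4.6 - 5)/(6 - 5) = -0.120000

P(4.6) = (-3)×L_0(4.6) + 14×L_1(4.6) + (-4)×L_2(4.6)
P(4.6) = 11.400000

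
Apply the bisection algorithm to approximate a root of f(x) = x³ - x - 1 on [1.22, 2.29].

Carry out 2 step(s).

f(x) = x³ - x - 1
Initial interval: [1.22, 2.29]

Iteration 1:
  c_1 = (1.220000 + 2.290000)/2 = 1.755000
  f(c_1) = f(1.755000) = 2.650444
  f(a) × f(c) < 0, new interval: [1.220000, 1.755000]
Iteration 2:
  c_2 = (1.220000 + 1.755000)/2 = 1.487500
  f(c_2) = f(1.487500) = 0.803826
  f(a) × f(c) < 0, new interval: [1.220000, 1.487500]

After 2 iteration(s), the approximation is c_2 = 1.487500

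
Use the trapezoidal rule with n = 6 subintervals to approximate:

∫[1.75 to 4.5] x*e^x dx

f(x) = x*e^x
a = 1.75, b = 4.5, n = 6
h = (b - a)/n = 0.458333

Trapezoidal rule: (h/2)[f(x₀) + 2f(x₁) + 2f(x₂) + ... + f(xₙ)]

x_0 = 1.7500, f(x_0) = 10.070555, coefficient = 1
x_1 = 2.2083, f(x_1) = 20.097017, coefficient = 2
x_2 = 2.6667, f(x_2) = 38.378443, coefficient = 2
x_3 = 3.1250, f(x_3) = 71.124672, coefficient = 2
x_4 = 3.5833, f(x_4) = 128.976059, coefficient = 2
x_5 = 4.0417, f(x_5) = 230.056243, coefficient = 2
x_6 = 4.5000, f(x_6) = 405.077091, coefficient = 1

I ≈ (0.458333/2) × 1392.412515 = 319.094535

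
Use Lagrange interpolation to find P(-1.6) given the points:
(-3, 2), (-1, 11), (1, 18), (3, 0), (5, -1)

Lagrange interpolation formula:
P(x) = Σ yᵢ × Lᵢ(x)
where Lᵢ(x) = Π_{j≠i} (x - xⱼ)/(xᵢ - xⱼ)

L_0(-1.6) = (-1.6 - (-1))/(-3 - (-1)) × (-1.6 - 1)/(-3 - 1) × (-1.6 - 3)/(-3 - 3) × (-1.6 - 5)/(-3 - 5) = 0.123338
L_1(-1.6) = (-1.6 - (-3))/(-1 - (-3)) × (-1.6 - 1)/(-1 - 1) × (-1.6 - 3)/(-1 - 3) × (-1.6 - 5)/(-1 - 5) = 1.151150
L_2(-1.6) = (-1.6 - (-3))/(1 - (-3)) × (-1.6 - (-1))/(1 - (-1)) × (-1.6 - 3)/(1 - 3) × (-1.6 - 5)/(1 - 5) = -0.398475
L_3(-1.6) = (-1.6 - (-3))/(3 - (-3)) × (-1.6 - (-1))/(3 - (-1)) × (-1.6 - 1)/(3 - 1) × (-1.6 - 5)/(3 - 5) = 0.150150
L_4(-1.6) = (-1.6 - (-3))/(5 - (-3)) × (-1.6 - (-1))/(5 - (-1)) × (-1.6 - 1)/(5 - 1) × (-1.6 - 3)/(5 - 3) = -0.026163

P(-1.6) = 2×L_0(-1.6) + 11×L_1(-1.6) + 18×L_2(-1.6) + 0×L_3(-1.6) + (-1)×L_4(-1.6)
P(-1.6) = 5.762937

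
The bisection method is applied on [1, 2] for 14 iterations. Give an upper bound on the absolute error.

Bisection error bound: |error| ≤ (b-a)/2^n
|error| ≤ (2 - 1)/2^14 = 1/2^14
|error| ≤ 0.0000610352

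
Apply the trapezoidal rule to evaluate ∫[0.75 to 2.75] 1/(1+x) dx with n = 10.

f(x) = 1/(1+x)
a = 0.75, b = 2.75, n = 10
h = (b - a)/n = 0.200000

Trapezoidal rule: (h/2)[f(x₀) + 2f(x₁) + 2f(x₂) + ... + f(xₙ)]

x_0 = 0.7500, f(x_0) = 0.571429, coefficient = 1
x_1 = 0.9500, f(x_1) = 0.512821, coefficient = 2
x_2 = 1.1500, f(x_2) = 0.465116, coefficient = 2
x_3 = 1.3500, f(x_3) = 0.425532, coefficient = 2
x_4 = 1.5500, f(x_4) = 0.392157, coefficient = 2
x_5 = 1.7500, f(x_5) = 0.363636, coefficient = 2
x_6 = 1.9500, f(x_6) = 0.338983, coefficient = 2
x_7 = 2.1500, f(x_7) = 0.317460, coefficient = 2
x_8 = 2.3500, f(x_8) = 0.298507, coefficient = 2
x_9 = 2.5500, f(x_9) = 0.281690, coefficient = 2
x_10 = 2.7500, f(x_10) = 0.266667, coefficient = 1

I ≈ (0.200000/2) × 7.629901 = 0.762990
Exact value: 0.762140
Error: 0.000850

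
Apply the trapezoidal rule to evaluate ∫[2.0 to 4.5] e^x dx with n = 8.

f(x) = e^x
a = 2.0, b = 4.5, n = 8
h = (b - a)/n = 0.312500

Trapezoidal rule: (h/2)[f(x₀) + 2f(x₁) + 2f(x₂) + ... + f(xₙ)]

x_0 = 2.0000, f(x_0) = 7.389056, coefficient = 1
x_1 = 2.3125, f(x_1) = 10.099642, coefficient = 2
x_2 = 2.6250, f(x_2) = 13.804574, coefficient = 2
x_3 = 2.9375, f(x_3) = 18.868616, coefficient = 2
x_4 = 3.2500, f(x_4) = 25.790340, coefficient = 2
x_5 = 3.5625, f(x_5) = 35.251215, coefficient = 2
x_6 = 3.8750, f(x_6) = 48.182698, coefficient = 2
x_7 = 4.1875, f(x_7) = 65.857940, coefficient = 2
x_8 = 4.5000, f(x_8) = 90.017131, coefficient = 1

I ≈ (0.312500/2) × 533.116239 = 83.299412
Exact value: 82.628075
Error: 0.671337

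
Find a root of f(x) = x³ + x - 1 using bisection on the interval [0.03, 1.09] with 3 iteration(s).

f(x) = x³ + x - 1
Initial interval: [0.03, 1.09]

Iteration 1:
  c_1 = (0.030000 + 1.090000)/2 = 0.560000
  f(c_1) = f(0.560000) = -0.264384
  f(a) × f(c) ≥ 0, new interval: [0.560000, 1.090000]
Iteration 2:
  c_2 = (0.560000 + 1.090000)/2 = 0.825000
  f(c_2) = f(0.825000) = 0.386516
  f(a) × f(c) < 0, new interval: [0.560000, 0.825000]
Iteration 3:
  c_3 = (0.560000 + 0.825000)/2 = 0.692500
  f(c_3) = f(0.692500) = 0.024593
  f(a) × f(c) < 0, new interval: [0.560000, 0.692500]

After 3 iteration(s), the approximation is c_3 = 0.692500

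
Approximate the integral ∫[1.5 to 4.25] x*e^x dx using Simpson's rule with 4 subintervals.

f(x) = x*e^x
a = 1.5, b = 4.25, n = 4
h = (b - a)/n = 0.687500

Simpson's rule: (h/3)[f(x₀) + 4f(x₁) + 2f(x₂) + ... + f(xₙ)]

x_0 = 1.5000, f(x_0) = 6.722534, coefficient = 1
x_1 = 2.1875, f(x_1) = 19.496975, coefficient = 4
x_2 = 2.8750, f(x_2) = 50.960594, coefficient = 2
x_3 = 3.5625, f(x_3) = 125.582454, coefficient = 4
x_4 = 4.2500, f(x_4) = 297.948002, coefficient = 1

I ≈ (0.687500/3) × 986.909441 = 226.166747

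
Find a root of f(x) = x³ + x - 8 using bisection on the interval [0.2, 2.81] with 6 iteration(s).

f(x) = x³ + x - 8
Initial interval: [0.2, 2.81]

Iteration 1:
  c_1 = (0.200000 + 2.810000)/2 = 1.505000
  f(c_1) = f(1.505000) = -3.086137
  f(a) × f(c) ≥ 0, new interval: [1.505000, 2.810000]
Iteration 2:
  c_2 = (1.505000 + 2.810000)/2 = 2.157500
  f(c_2) = f(2.157500) = 4.200244
  f(a) × f(c) < 0, new interval: [1.505000, 2.157500]
Iteration 3:
  c_3 = (1.505000 + 2.157500)/2 = 1.831250
  f(c_3) = f(1.831250) = -0.027696
  f(a) × f(c) ≥ 0, new interval: [1.831250, 2.157500]
Iteration 4:
  c_4 = (1.831250 + 2.157500)/2 = 1.994375
  f(c_4) = f(1.994375) = 1.927065
  f(a) × f(c) < 0, new interval: [1.831250, 1.994375]
Iteration 5:
  c_5 = (1.831250 + 1.994375)/2 = 1.912813
  f(c_5) = f(1.912813) = 0.911510
  f(a) × f(c) < 0, new interval: [1.831250, 1.912813]
Iteration 6:
  c_6 = (1.831250 + 1.912813)/2 = 1.872031
  f(c_6) = f(1.872031) = 0.432567
  f(a) × f(c) < 0, new interval: [1.831250, 1.872031]

After 6 iteration(s), the approximation is c_6 = 1.872031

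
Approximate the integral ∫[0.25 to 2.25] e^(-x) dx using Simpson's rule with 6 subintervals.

f(x) = e^(-x)
a = 0.25, b = 2.25, n = 6
h = (b - a)/n = 0.333333

Simpson's rule: (h/3)[f(x₀) + 4f(x₁) + 2f(x₂) + ... + f(xₙ)]

x_0 = 0.2500, f(x_0) = 0.778801, coefficient = 1
x_1 = 0.5833, f(x_1) = 0.558035, coefficient = 4
x_2 = 0.9167, f(x_2) = 0.399850, coefficient = 2
x_3 = 1.2500, f(x_3) = 0.286505, coefficient = 4
x_4 = 1.5833, f(x_4) = 0.205290, coefficient = 2
x_5 = 1.9167, f(x_5) = 0.147096, coefficient = 4
x_6 = 2.2500, f(x_6) = 0.105399, coefficient = 1

I ≈ (0.333333/3) × 6.061024 = 0.673447
Exact value: 0.673402
Error: 0.000046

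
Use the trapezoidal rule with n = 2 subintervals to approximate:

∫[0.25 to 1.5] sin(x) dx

f(x) = sin(x)
a = 0.25, b = 1.5, n = 2
h = (b - a)/n = 0.625000

Trapezoidal rule: (h/2)[f(x₀) + 2f(x₁) + 2f(x₂) + ... + f(xₙ)]

x_0 = 0.2500, f(x_0) = 0.247404, coefficient = 1
x_1 = 0.8750, f(x_1) = 0.767544, coefficient = 2
x_2 = 1.5000, f(x_2) = 0.997495, coefficient = 1

I ≈ (0.625000/2) × 2.779986 = 0.868746
Exact value: 0.898175
Error: 0.029430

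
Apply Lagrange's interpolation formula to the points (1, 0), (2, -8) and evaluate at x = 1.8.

Lagrange interpolation formula:
P(x) = Σ yᵢ × Lᵢ(x)
where Lᵢ(x) = Π_{j≠i} (x - xⱼ)/(xᵢ - xⱼ)

L_0(1.8) = (1.8 - 2)/(1 - 2) = 0.200000
L_1(1.8) = (1.8 - 1)/(2 - 1) = 0.800000

P(1.8) = 0×L_0(1.8) + (-8)×L_1(1.8)
P(1.8) = -6.400000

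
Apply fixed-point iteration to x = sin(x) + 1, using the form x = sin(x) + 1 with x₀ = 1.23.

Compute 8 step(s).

Equation: x = sin(x) + 1
Fixed-point form: x = sin(x) + 1
x₀ = 1.23

x_1 = g(1.230000) = 1.942489
x_2 = g(1.942489) = 1.931714
x_3 = g(1.931714) = 1.935573
x_4 = g(1.935573) = 1.934203
x_5 = g(1.934203) = 1.934691
x_6 = g(1.934691) = 1.934518
x_7 = g(1.934518) = 1.934579
x_8 = g(1.934579) = 1.934557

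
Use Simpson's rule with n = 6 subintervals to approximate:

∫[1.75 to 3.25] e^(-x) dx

f(x) = e^(-x)
a = 1.75, b = 3.25, n = 6
h = (b - a)/n = 0.250000

Simpson's rule: (h/3)[f(x₀) + 4f(x₁) + 2f(x₂) + ... + f(xₙ)]

x_0 = 1.7500, f(x_0) = 0.173774, coefficient = 1
x_1 = 2.0000, f(x_1) = 0.135335, coefficient = 4
x_2 = 2.2500, f(x_2) = 0.105399, coefficient = 2
x_3 = 2.5000, f(x_3) = 0.082085, coefficient = 4
x_4 = 2.7500, f(x_4) = 0.063928, coefficient = 2
x_5 = 3.0000, f(x_5) = 0.049787, coefficient = 4
x_6 = 3.2500, f(x_6) = 0.038774, coefficient = 1

I ≈ (0.250000/3) × 1.620032 = 0.135003
Exact value: 0.135000
Error: 0.000003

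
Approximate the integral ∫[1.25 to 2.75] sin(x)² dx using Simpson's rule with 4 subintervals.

f(x) = sin(x)²
a = 1.25, b = 2.75, n = 4
h = (b - a)/n = 0.375000

Simpson's rule: (h/3)[f(x₀) + 4f(x₁) + 2f(x₂) + ... + f(xₙ)]

x_0 = 1.2500, f(x_0) = 0.900572, coefficient = 1
x_1 = 1.6250, f(x_1) = 0.997065, coefficient = 4
x_2 = 2.0000, f(x_2) = 0.826822, coefficient = 2
x_3 = 2.3750, f(x_3) = 0.481199, coefficient = 4
x_4 = 2.7500, f(x_4) = 0.145665, coefficient = 1

I ≈ (0.375000/3) × 8.612936 = 1.076617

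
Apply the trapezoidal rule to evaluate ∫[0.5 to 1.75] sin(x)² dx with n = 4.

f(x) = sin(x)²
a = 0.5, b = 1.75, n = 4
h = (b - a)/n = 0.312500

Trapezoidal rule: (h/2)[f(x₀) + 2f(x₁) + 2f(x₂) + ... + f(xₙ)]

x_0 = 0.5000, f(x_0) = 0.229849, coefficient = 1
x_1 = 0.8125, f(x_1) = 0.527089, coefficient = 2
x_2 = 1.1250, f(x_2) = 0.814087, coefficient = 2
x_3 = 1.4375, f(x_3) = 0.982337, coefficient = 2
x_4 = 1.7500, f(x_4) = 0.968228, coefficient = 1

I ≈ (0.312500/2) × 5.845102 = 0.913297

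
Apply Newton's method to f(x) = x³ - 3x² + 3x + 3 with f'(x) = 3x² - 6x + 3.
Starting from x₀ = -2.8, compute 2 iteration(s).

f(x) = x³ - 3x² + 3x + 3
f'(x) = 3x² - 6x + 3
x₀ = -2.8

Newton-Raphson formula: x_{n+1} = x_n - f(x_n)/f'(x_n)

Iteration 1:
  f(-2.800000) = -50.872000
  f'(-2.800000) = 43.320000
  x_1 = -2.800000 - (-50.872000)/43.320000 = -1.625669
Iteration 2:
  f(-1.625669) = -14.101733
  f'(-1.625669) = 20.682420
  x_2 = -1.625669 - (-14.101733)/20.682420 = -0.943847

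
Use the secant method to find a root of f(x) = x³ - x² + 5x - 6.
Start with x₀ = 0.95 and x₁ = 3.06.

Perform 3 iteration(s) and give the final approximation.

f(x) = x³ - x² + 5x - 6
x₀ = 0.95, x₁ = 3.06

Secant formula: x_{n+1} = x_n - f(x_n)(x_n - x_{n-1})/(f(x_n) - f(x_{n-1}))

Iteration 1:
  f(0.950000) = -1.295125
  f(3.060000) = 28.589016
  x_2 = 3.060000 - 28.589016×(3.060000 - 0.950000)/(28.589016 - (-1.295125))
       = 1.041444
Iteration 2:
  f(3.060000) = 28.589016
  f(1.041444) = -0.747832
  x_3 = 1.041444 - (-0.747832)×(1.041444 - 3.060000)/(-0.747832 - 28.589016)
       = 1.092899
Iteration 3:
  f(1.041444) = -0.747832
  f(1.092899) = -0.424543
  x_4 = 1.092899 - (-0.424543)×(1.092899 - 1.041444)/(-0.424543 - (-0.747832))
       = 1.160470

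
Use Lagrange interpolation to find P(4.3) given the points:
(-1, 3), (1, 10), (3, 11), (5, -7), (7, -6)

Lagrange interpolation formula:
P(x) = Σ yᵢ × Lᵢ(x)
where Lᵢ(x) = Π_{j≠i} (x - xⱼ)/(xᵢ - xⱼ)

L_0(4.3) = (4.3 - 1)/(-1 - 1) × (4.3 - 3)/(-1 - 3) × (4.3 - 5)/(-1 - 5) × (4.3 - 7)/(-1 - 7) = 0.021115
L_1(4.3) = (4.3 - (-1))/(1 - (-1)) × (4.3 - 3)/(1 - 3) × (4.3 - 5)/(1 - 5) × (4.3 - 7)/(1 - 7) = -0.135647
L_2(4.3) = (4.3 - (-1))/(3 - (-1)) × (4.3 - 1)/(3 - 1) × (4.3 - 5)/(3 - 5) × (4.3 - 7)/(3 - 7) = 0.516502
L_3(4.3) = (4.3 - (-1))/(5 - (-1)) × (4.3 - 1)/(5 - 1) × (4.3 - 3)/(5 - 3) × (4.3 - 7)/(5 - 7) = 0.639478
L_4(4.3) = (4.3 - (-1))/(7 - (-1)) × (4.3 - 1)/(7 - 1) × (4.3 - 3)/(7 - 3) × (4.3 - 5)/(7 - 5) = -0.041448

P(4.3) = 3×L_0(4.3) + 10×L_1(4.3) + 11×L_2(4.3) + (-7)×L_3(4.3) + (-6)×L_4(4.3)
P(4.3) = 0.160732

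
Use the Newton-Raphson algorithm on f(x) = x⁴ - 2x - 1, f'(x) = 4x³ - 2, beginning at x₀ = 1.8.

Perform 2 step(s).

f(x) = x⁴ - 2x - 1
f'(x) = 4x³ - 2
x₀ = 1.8

Newton-Raphson formula: x_{n+1} = x_n - f(x_n)/f'(x_n)

Iteration 1:
  f(1.800000) = 5.897600
  f'(1.800000) = 21.328000
  x_1 = 1.800000 - 5.897600/21.328000 = 1.523481
Iteration 2:
  f(1.523481) = 1.340051
  f'(1.523481) = 12.143960
  x_2 = 1.523481 - 1.340051/12.143960 = 1.413134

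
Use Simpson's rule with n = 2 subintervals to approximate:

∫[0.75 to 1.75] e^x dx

f(x) = e^x
a = 0.75, b = 1.75, n = 2
h = (b - a)/n = 0.500000

Simpson's rule: (h/3)[f(x₀) + 4f(x₁) + 2f(x₂) + ... + f(xₙ)]

x_0 = 0.7500, f(x_0) = 2.117000, coefficient = 1
x_1 = 1.2500, f(x_1) = 3.490343, coefficient = 4
x_2 = 1.7500, f(x_2) = 5.754603, coefficient = 1

I ≈ (0.500000/3) × 21.832975 = 3.638829
Exact value: 3.637603
Error: 0.001226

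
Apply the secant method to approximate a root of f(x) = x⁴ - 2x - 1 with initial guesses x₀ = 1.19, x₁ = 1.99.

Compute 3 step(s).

f(x) = x⁴ - 2x - 1
x₀ = 1.19, x₁ = 1.99

Secant formula: x_{n+1} = x_n - f(x_n)(x_n - x_{n-1})/(f(x_n) - f(x_{n-1}))

Iteration 1:
  f(1.190000) = -1.374661
  f(1.990000) = 10.702392
  x_2 = 1.990000 - 10.702392×(1.990000 - 1.190000)/(10.702392 - (-1.374661))
       = 1.281059
Iteration 2:
  f(1.990000) = 10.702392
  f(1.281059) = -0.868867
  x_3 = 1.281059 - (-0.868867)×(1.281059 - 1.990000)/(-0.868867 - 10.702392)
       = 1.334293
Iteration 3:
  f(1.281059) = -0.868867
  f(1.334293) = -0.498987
  x_4 = 1.334293 - (-0.498987)×(1.334293 - 1.281059)/(-0.498987 - (-0.868867))
       = 1.406107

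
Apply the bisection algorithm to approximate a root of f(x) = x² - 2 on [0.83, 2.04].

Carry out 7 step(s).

f(x) = x² - 2
Initial interval: [0.83, 2.04]

Iteration 1:
  c_1 = (0.830000 + 2.040000)/2 = 1.435000
  f(c_1) = f(1.435000) = 0.059225
  f(a) × f(c) < 0, new interval: [0.830000, 1.435000]
Iteration 2:
  c_2 = (0.830000 + 1.435000)/2 = 1.132500
  f(c_2) = f(1.132500) = -0.717444
  f(a) × f(c) ≥ 0, new interval: [1.132500, 1.435000]
Iteration 3:
  c_3 = (1.132500 + 1.435000)/2 = 1.283750
  f(c_3) = f(1.283750) = -0.351986
  f(a) × f(c) ≥ 0, new interval: [1.283750, 1.435000]
Iteration 4:
  c_4 = (1.283750 + 1.435000)/2 = 1.359375
  f(c_4) = f(1.359375) = -0.152100
  f(a) × f(c) ≥ 0, new interval: [1.359375, 1.435000]
Iteration 5:
  c_5 = (1.359375 + 1.435000)/2 = 1.397188
  f(c_5) = f(1.397188) = -0.047867
  f(a) × f(c) ≥ 0, new interval: [1.397188, 1.435000]
Iteration 6:
  c_6 = (1.397188 + 1.435000)/2 = 1.416094
  f(c_6) = f(1.416094) = 0.005322
  f(a) × f(c) < 0, new interval: [1.397188, 1.416094]
Iteration 7:
  c_7 = (1.397188 + 1.416094)/2 = 1.406641
  f(c_7) = f(1.406641) = -0.021362
  f(a) × f(c) ≥ 0, new interval: [1.406641, 1.416094]

After 7 iteration(s), the approximation is c_7 = 1.406641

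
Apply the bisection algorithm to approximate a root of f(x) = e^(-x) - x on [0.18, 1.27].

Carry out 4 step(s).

f(x) = e^(-x) - x
Initial interval: [0.18, 1.27]

Iteration 1:
  c_1 = (0.180000 + 1.270000)/2 = 0.725000
  f(c_1) = f(0.725000) = -0.240675
  f(a) × f(c) < 0, new interval: [0.180000, 0.725000]
Iteration 2:
  c_2 = (0.180000 + 0.725000)/2 = 0.452500
  f(c_2) = f(0.452500) = 0.183536
  f(a) × f(c) ≥ 0, new interval: [0.452500, 0.725000]
Iteration 3:
  c_3 = (0.452500 + 0.725000)/2 = 0.588750
  f(c_3) = f(0.588750) = -0.033729
  f(a) × f(c) < 0, new interval: [0.452500, 0.588750]
Iteration 4:
  c_4 = (0.452500 + 0.588750)/2 = 0.520625
  f(c_4) = f(0.520625) = 0.073524
  f(a) × f(c) ≥ 0, new interval: [0.520625, 0.588750]

After 4 iteration(s), the approximation is c_4 = 0.520625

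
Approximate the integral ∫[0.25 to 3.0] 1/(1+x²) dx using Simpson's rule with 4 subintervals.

f(x) = 1/(1+x²)
a = 0.25, b = 3.0, n = 4
h = (b - a)/n = 0.687500

Simpson's rule: (h/3)[f(x₀) + 4f(x₁) + 2f(x₂) + ... + f(xₙ)]

x_0 = 0.2500, f(x_0) = 0.941176, coefficient = 1
x_1 = 0.9375, f(x_1) = 0.532225, coefficient = 4
x_2 = 1.6250, f(x_2) = 0.274678, coefficient = 2
x_3 = 2.3125, f(x_3) = 0.157538, coefficient = 4
x_4 = 3.0000, f(x_4) = 0.100000, coefficient = 1

I ≈ (0.687500/3) × 4.349585 = 0.996780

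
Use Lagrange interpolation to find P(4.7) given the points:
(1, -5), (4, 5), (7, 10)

Lagrange interpolation formula:
P(x) = Σ yᵢ × Lᵢ(x)
where Lᵢ(x) = Π_{j≠i} (x - xⱼ)/(xᵢ - xⱼ)

L_0(4.7) = (4.7 - 4)/(1 - 4) × (4.7 - 7)/(1 - 7) = -0.089444
L_1(4.7) = (4.7 - 1)/(4 - 1) × (4.7 - 7)/(4 - 7) = 0.945556
L_2(4.7) = (4.7 - 1)/(7 - 1) × (4.7 - 4)/(7 - 4) = 0.143889

P(4.7) = (-5)×L_0(4.7) + 5×L_1(4.7) + 10×L_2(4.7)
P(4.7) = 6.613889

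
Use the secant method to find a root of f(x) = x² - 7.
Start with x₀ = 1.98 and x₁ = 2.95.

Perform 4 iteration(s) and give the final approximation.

f(x) = x² - 7
x₀ = 1.98, x₁ = 2.95

Secant formula: x_{n+1} = x_n - f(x_n)(x_n - x_{n-1})/(f(x_n) - f(x_{n-1}))

Iteration 1:
  f(1.980000) = -3.079600
  f(2.950000) = 1.702500
  x_2 = 2.950000 - 1.702500×(2.950000 - 1.980000)/(1.702500 - (-3.079600))
       = 2.604665
Iteration 2:
  f(2.950000) = 1.702500
  f(2.604665) = -0.215719
  x_3 = 2.604665 - (-0.215719)×(2.604665 - 2.950000)/(-0.215719 - 1.702500)
       = 2.643501
Iteration 3:
  f(2.604665) = -0.215719
  f(2.643501) = -0.011903
  x_4 = 2.643501 - (-0.011903)×(2.643501 - 2.604665)/(-0.011903 - (-0.215719))
       = 2.645769
Iteration 4:
  f(2.643501) = -0.011903
  f(2.645769) = 0.000093
  x_5 = 2.645769 - 0.000093×(2.645769 - 2.643501)/(0.000093 - (-0.011903))
       = 2.645751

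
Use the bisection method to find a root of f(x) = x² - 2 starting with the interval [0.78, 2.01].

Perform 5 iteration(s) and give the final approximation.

f(x) = x² - 2
Initial interval: [0.78, 2.01]

Iteration 1:
  c_1 = (0.780000 + 2.010000)/2 = 1.395000
  f(c_1) = f(1.395000) = -0.053975
  f(a) × f(c) ≥ 0, new interval: [1.395000, 2.010000]
Iteration 2:
  c_2 = (1.395000 + 2.010000)/2 = 1.702500
  f(c_2) = f(1.702500) = 0.898506
  f(a) × f(c) < 0, new interval: [1.395000, 1.702500]
Iteration 3:
  c_3 = (1.395000 + 1.702500)/2 = 1.548750
  f(c_3) = f(1.548750) = 0.398627
  f(a) × f(c) < 0, new interval: [1.395000, 1.548750]
Iteration 4:
  c_4 = (1.395000 + 1.548750)/2 = 1.471875
  f(c_4) = f(1.471875) = 0.166416
  f(a) × f(c) < 0, new interval: [1.395000, 1.471875]
Iteration 5:
  c_5 = (1.395000 + 1.471875)/2 = 1.433438
  f(c_5) = f(1.433438) = 0.054743
  f(a) × f(c) < 0, new interval: [1.395000, 1.433438]

After 5 iteration(s), the approximation is c_5 = 1.433438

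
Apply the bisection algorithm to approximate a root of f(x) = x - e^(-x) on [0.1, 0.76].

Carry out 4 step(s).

f(x) = x - e^(-x)
Initial interval: [0.1, 0.76]

Iteration 1:
  c_1 = (0.100000 + 0.760000)/2 = 0.430000
  f(c_1) = f(0.430000) = -0.220509
  f(a) × f(c) ≥ 0, new interval: [0.430000, 0.760000]
Iteration 2:
  c_2 = (0.430000 + 0.760000)/2 = 0.595000
  f(c_2) = f(0.595000) = 0.043437
  f(a) × f(c) < 0, new interval: [0.430000, 0.595000]
Iteration 3:
  c_3 = (0.430000 + 0.595000)/2 = 0.512500
  f(c_3) = f(0.512500) = -0.086496
  f(a) × f(c) ≥ 0, new interval: [0.512500, 0.595000]
Iteration 4:
  c_4 = (0.512500 + 0.595000)/2 = 0.553750
  f(c_4) = f(0.553750) = -0.021040
  f(a) × f(c) ≥ 0, new interval: [0.553750, 0.595000]

After 4 iteration(s), the approximation is c_4 = 0.553750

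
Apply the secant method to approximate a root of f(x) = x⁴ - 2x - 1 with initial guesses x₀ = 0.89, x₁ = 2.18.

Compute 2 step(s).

f(x) = x⁴ - 2x - 1
x₀ = 0.89, x₁ = 2.18

Secant formula: x_{n+1} = x_n - f(x_n)(x_n - x_{n-1})/(f(x_n) - f(x_{n-1}))

Iteration 1:
  f(0.890000) = -2.152578
  f(2.180000) = 17.225306
  x_2 = 2.180000 - 17.225306×(2.180000 - 0.890000)/(17.225306 - (-2.152578))
       = 1.033299
Iteration 2:
  f(2.180000) = 17.225306
  f(1.033299) = -1.926601
  x_3 = 1.033299 - (-1.926601)×(1.033299 - 2.180000)/(-1.926601 - 17.225306)
       = 1.148652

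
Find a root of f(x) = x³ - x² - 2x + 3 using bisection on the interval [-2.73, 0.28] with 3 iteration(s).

f(x) = x³ - x² - 2x + 3
Initial interval: [-2.73, 0.28]

Iteration 1:
  c_1 = (-2.730000 + 0.280000)/2 = -1.225000
  f(c_1) = f(-1.225000) = 2.111109
  f(a) × f(c) < 0, new interval: [-2.730000, -1.225000]
Iteration 2:
  c_2 = (-2.730000 + (-1.225000))/2 = -1.977500
  f(c_2) = f(-1.977500) = -4.688532
  f(a) × f(c) ≥ 0, new interval: [-1.977500, -1.225000]
Iteration 3:
  c_3 = (-1.977500 + (-1.225000))/2 = -1.601250
  f(c_3) = f(-1.601250) = -0.467109
  f(a) × f(c) ≥ 0, new interval: [-1.601250, -1.225000]

After 3 iteration(s), the approximation is c_3 = -1.601250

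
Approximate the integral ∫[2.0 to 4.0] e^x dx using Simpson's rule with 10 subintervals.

f(x) = e^x
a = 2.0, b = 4.0, n = 10
h = (b - a)/n = 0.200000

Simpson's rule: (h/3)[f(x₀) + 4f(x₁) + 2f(x₂) + ... + f(xₙ)]

x_0 = 2.0000, f(x_0) = 7.389056, coefficient = 1
x_1 = 2.2000, f(x_1) = 9.025013, coefficient = 4
x_2 = 2.4000, f(x_2) = 11.023176, coefficient = 2
x_3 = 2.6000, f(x_3) = 13.463738, coefficient = 4
x_4 = 2.8000, f(x_4) = 16.444647, coefficient = 2
x_5 = 3.0000, f(x_5) = 20.085537, coefficient = 4
x_6 = 3.2000, f(x_6) = 24.532530, coefficient = 2
x_7 = 3.4000, f(x_7) = 29.964100, coefficient = 4
x_8 = 3.6000, f(x_8) = 36.598234, coefficient = 2
x_9 = 3.8000, f(x_9) = 44.701184, coefficient = 4
x_10 = 4.0000, f(x_10) = 54.598150, coefficient = 1

I ≈ (0.200000/3) × 708.142674 = 47.209512
Exact value: 47.209094
Error: 0.000418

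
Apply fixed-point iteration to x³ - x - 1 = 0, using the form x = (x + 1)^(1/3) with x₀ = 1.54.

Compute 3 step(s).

Equation: x³ - x - 1 = 0
Fixed-point form: x = (x + 1)^(1/3)
x₀ = 1.54

x_1 = g(1.540000) = 1.364409
x_2 = g(1.364409) = 1.332215
x_3 = g(1.332215) = 1.326140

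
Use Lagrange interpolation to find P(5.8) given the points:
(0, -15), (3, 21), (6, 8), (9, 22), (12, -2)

Lagrange interpolation formula:
P(x) = Σ yᵢ × Lᵢ(x)
where Lᵢ(x) = Π_{j≠i} (x - xⱼ)/(xᵢ - xⱼ)

L_0(5.8) = (5.8 - 3)/(0 - 3) × (5.8 - 6)/(0 - 6) × (5.8 - 9)/(0 - 9) × (5.8 - 12)/(0 - 12) = -0.005715
L_1(5.8) = (5.8 - 0)/(3 - 0) × (5.8 - 6)/(3 - 6) × (5.8 - 9)/(3 - 9) × (5.8 - 12)/(3 - 12) = 0.047355
L_2(5.8) = (5.8 - 0)/(6 - 0) × (5.8 - 3)/(6 - 3) × (5.8 - 9)/(6 - 9) × (5.8 - 12)/(6 - 12) = 0.994449
L_3(5.8) = (5.8 - 0)/(9 - 0) × (5.8 - 3)/(9 - 3) × (5.8 - 6)/(9 - 6) × (5.8 - 12)/(9 - 12) = -0.041435
L_4(5.8) = (5.8 - 0)/(12 - 0) × (5.8 - 3)/(12 - 3) × (5.8 - 6)/(12 - 6) × (5.8 - 9)/(12 - 9) = 0.005347

P(5.8) = (-15)×L_0(5.8) + 21×L_1(5.8) + 8×L_2(5.8) + 22×L_3(5.8) + (-2)×L_4(5.8)
P(5.8) = 8.113501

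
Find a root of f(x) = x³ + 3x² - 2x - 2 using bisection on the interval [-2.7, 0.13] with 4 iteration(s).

f(x) = x³ + 3x² - 2x - 2
Initial interval: [-2.7, 0.13]

Iteration 1:
  c_1 = (-2.700000 + 0.130000)/2 = -1.285000
  f(c_1) = f(-1.285000) = 3.401851
  f(a) × f(c) ≥ 0, new interval: [-1.285000, 0.130000]
Iteration 2:
  c_2 = (-1.285000 + 0.130000)/2 = -0.577500
  f(c_2) = f(-0.577500) = -0.037081
  f(a) × f(c) < 0, new interval: [-1.285000, -0.577500]
Iteration 3:
  c_3 = (-1.285000 + (-0.577500))/2 = -0.931250
  f(c_3) = f(-0.931250) = 1.656575
  f(a) × f(c) ≥ 0, new interval: [-0.931250, -0.577500]
Iteration 4:
  c_4 = (-0.931250 + (-0.577500))/2 = -0.754375
  f(c_4) = f(-0.754375) = 0.786694
  f(a) × f(c) ≥ 0, new interval: [-0.754375, -0.577500]

After 4 iteration(s), the approximation is c_4 = -0.754375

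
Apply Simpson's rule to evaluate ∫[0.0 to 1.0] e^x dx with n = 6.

f(x) = e^x
a = 0.0, b = 1.0, n = 6
h = (b - a)/n = 0.166667

Simpson's rule: (h/3)[f(x₀) + 4f(x₁) + 2f(x₂) + ... + f(xₙ)]

x_0 = 0.0000, f(x_0) = 1.000000, coefficient = 1
x_1 = 0.1667, f(x_1) = 1.181360, coefficient = 4
x_2 = 0.3333, f(x_2) = 1.395612, coefficient = 2
x_3 = 0.5000, f(x_3) = 1.648721, coefficient = 4
x_4 = 0.6667, f(x_4) = 1.947734, coefficient = 2
x_5 = 0.8333, f(x_5) = 2.300976, coefficient = 4
x_6 = 1.0000, f(x_6) = 2.718282, coefficient = 1

I ≈ (0.166667/3) × 30.929205 = 1.718289
Exact value: 1.718282
Error: 0.000007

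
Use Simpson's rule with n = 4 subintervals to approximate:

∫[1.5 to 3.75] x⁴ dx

f(x) = x⁴
a = 1.5, b = 3.75, n = 4
h = (b - a)/n = 0.562500

Simpson's rule: (h/3)[f(x₀) + 4f(x₁) + 2f(x₂) + ... + f(xₙ)]

x_0 = 1.5000, f(x_0) = 5.062500, coefficient = 1
x_1 = 2.0625, f(x_1) = 18.095718, coefficient = 4
x_2 = 2.6250, f(x_2) = 47.480713, coefficient = 2
x_3 = 3.1875, f(x_3) = 103.228775, coefficient = 4
x_4 = 3.7500, f(x_4) = 197.753906, coefficient = 1

I ≈ (0.562500/3) × 783.075806 = 146.826714
Exact value: 146.796680
Error: 0.030034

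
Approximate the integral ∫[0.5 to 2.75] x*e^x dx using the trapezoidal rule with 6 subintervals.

f(x) = x*e^x
a = 0.5, b = 2.75, n = 6
h = (b - a)/n = 0.375000

Trapezoidal rule: (h/2)[f(x₀) + 2f(x₁) + 2f(x₂) + ... + f(xₙ)]

x_0 = 0.5000, f(x_0) = 0.824361, coefficient = 1
x_1 = 0.8750, f(x_1) = 2.099016, coefficient = 2
x_2 = 1.2500, f(x_2) = 4.362929, coefficient = 2
x_3 = 1.6250, f(x_3) = 8.252431, coefficient = 2
x_4 = 2.0000, f(x_4) = 14.778112, coefficient = 2
x_5 = 2.3750, f(x_5) = 25.533656, coefficient = 2
x_6 = 2.7500, f(x_6) = 43.017238, coefficient = 1

I ≈ (0.375000/2) × 153.893886 = 28.855104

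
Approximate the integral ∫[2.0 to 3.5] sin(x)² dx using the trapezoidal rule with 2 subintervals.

f(x) = sin(x)²
a = 2.0, b = 3.5, n = 2
h = (b - a)/n = 0.750000

Trapezoidal rule: (h/2)[f(x₀) + 2f(x₁) + 2f(x₂) + ... + f(xₙ)]

x_0 = 2.0000, f(x_0) = 0.826822, coefficient = 1
x_1 = 2.7500, f(x_1) = 0.145665, coefficient = 2
x_2 = 3.5000, f(x_2) = 0.123049, coefficient = 1

I ≈ (0.750000/2) × 1.241201 = 0.465450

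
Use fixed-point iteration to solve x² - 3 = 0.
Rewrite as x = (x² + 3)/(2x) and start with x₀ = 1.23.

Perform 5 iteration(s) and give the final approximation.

Equation: x² - 3 = 0
Fixed-point form: x = (x² + 3)/(2x)
x₀ = 1.23

x_1 = g(1.230000) = 1.834512
x_2 = g(1.834512) = 1.734912
x_3 = g(1.734912) = 1.732053
x_4 = g(1.732053) = 1.732051
x_5 = g(1.732051) = 1.732051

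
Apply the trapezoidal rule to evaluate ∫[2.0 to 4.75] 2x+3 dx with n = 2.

f(x) = 2x+3
a = 2.0, b = 4.75, n = 2
h = (b - a)/n = 1.375000

Trapezoidal rule: (h/2)[f(x₀) + 2f(x₁) + 2f(x₂) + ... + f(xₙ)]

x_0 = 2.0000, f(x_0) = 7.000000, coefficient = 1
x_1 = 3.3750, f(x_1) = 9.750000, coefficient = 2
x_2 = 4.7500, f(x_2) = 12.500000, coefficient = 1

I ≈ (1.375000/2) × 39.000000 = 26.812500
Exact value: 26.812500
Error: 0.000000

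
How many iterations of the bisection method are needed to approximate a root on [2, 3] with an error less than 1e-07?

We need (b-a)/2^n ≤ 1e-07
(3 - 2)/2^n ≤ 1e-07
1/2^n ≤ 1e-07
2^n ≥ 10000000
n ≥ log₂(10000000) = 23.25
n ≥ 24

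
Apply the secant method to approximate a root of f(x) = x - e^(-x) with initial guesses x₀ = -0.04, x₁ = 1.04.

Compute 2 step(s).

f(x) = x - e^(-x)
x₀ = -0.04, x₁ = 1.04

Secant formula: x_{n+1} = x_n - f(x_n)(x_n - x_{n-1})/(f(x_n) - f(x_{n-1}))

Iteration 1:
  f(-0.040000) = -1.080811
  f(1.040000) = 0.686545
  x_2 = 1.040000 - 0.686545×(1.040000 - (-0.040000))/(0.686545 - (-1.080811))
       = 0.620464
Iteration 2:
  f(1.040000) = 0.686545
  f(0.620464) = 0.082770
  x_3 = 0.620464 - 0.082770×(0.620464 - 1.040000)/(0.082770 - 0.686545)
       = 0.562952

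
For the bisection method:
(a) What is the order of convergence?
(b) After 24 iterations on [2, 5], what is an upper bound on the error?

(a) Bisection has linear (order 1) convergence; the error is halved each step.

(b) Error bound = (b-a)/2^n = (5 - 2)/2^{24}
    = 3/2^{24}

(a) 1 (linear); (b) error ≤ 1.79e-07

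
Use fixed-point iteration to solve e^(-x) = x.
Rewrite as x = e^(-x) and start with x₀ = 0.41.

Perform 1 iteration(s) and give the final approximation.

Equation: e^(-x) = x
Fixed-point form: x = e^(-x)
x₀ = 0.41

x_1 = g(0.410000) = 0.663650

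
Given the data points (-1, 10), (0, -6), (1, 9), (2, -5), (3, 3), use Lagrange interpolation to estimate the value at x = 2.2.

Lagrange interpolation formula:
P(x) = Σ yᵢ × Lᵢ(x)
where Lᵢ(x) = Π_{j≠i} (x - xⱼ)/(xᵢ - xⱼ)

L_0(2.2) = (2.2 - 0)/(-1 - 0) × (2.2 - 1)/(-1 - 1) × (2.2 - 2)/(-1 - 2) × (2.2 - 3)/(-1 - 3) = -0.017600
L_1(2.2) = (2.2 - (-1))/(0 - (-1)) × (2.2 - 1)/(0 - 1) × (2.2 - 2)/(0 - 2) × (2.2 - 3)/(0 - 3) = 0.102400
L_2(2.2) = (2.2 - (-1))/(1 - (-1)) × (2.2 - 0)/(1 - 0) × (2.2 - 2)/(1 - 2) × (2.2 - 3)/(1 - 3) = -0.281600
L_3(2.2) = (2.2 - (-1))/(2 - (-1)) × (2.2 - 0)/(2 - 0) × (2.2 - 1)/(2 - 1) × (2.2 - 3)/(2 - 3) = 1.126400
L_4(2.2) = (2.2 - (-1))/(3 - (-1)) × (2.2 - 0)/(3 - 0) × (2.2 - 1)/(3 - 1) × (2.2 - 2)/(3 - 2) = 0.070400

P(2.2) = 10×L_0(2.2) + (-6)×L_1(2.2) + 9×L_2(2.2) + (-5)×L_3(2.2) + 3×L_4(2.2)
P(2.2) = -8.745600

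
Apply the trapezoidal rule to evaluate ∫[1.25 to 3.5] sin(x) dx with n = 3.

f(x) = sin(x)
a = 1.25, b = 3.5, n = 3
h = (b - a)/n = 0.750000

Trapezoidal rule: (h/2)[f(x₀) + 2f(x₁) + 2f(x₂) + ... + f(xₙ)]

x_0 = 1.2500, f(x_0) = 0.948985, coefficient = 1
x_1 = 2.0000, f(x_1) = 0.909297, coefficient = 2
x_2 = 2.7500, f(x_2) = 0.381661, coefficient = 2
x_3 = 3.5000, f(x_3) = -0.350783, coefficient = 1

I ≈ (0.750000/2) × 3.180118 = 1.192544
Exact value: 1.251779
Error: 0.059235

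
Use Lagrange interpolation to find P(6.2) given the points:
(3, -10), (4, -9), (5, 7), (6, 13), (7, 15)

Lagrange interpolation formula:
P(x) = Σ yᵢ × Lᵢ(x)
where Lᵢ(x) = Π_{j≠i} (x - xⱼ)/(xᵢ - xⱼ)

L_0(6.2) = (6.2 - 4)/(3 - 4) × (6.2 - 5)/(3 - 5) × (6.2 - 6)/(3 - 6) × (6.2 - 7)/(3 - 7) = -0.017600
L_1(6.2) = (6.2 - 3)/(4 - 3) × (6.2 - 5)/(4 - 5) × (6.2 - 6)/(4 - 6) × (6.2 - 7)/(4 - 7) = 0.102400
L_2(6.2) = (6.2 - 3)/(5 - 3) × (6.2 - 4)/(5 - 4) × (6.2 - 6)/(5 - 6) × (6.2 - 7)/(5 - 7) = -0.281600
L_3(6.2) = (6.2 - 3)/(6 - 3) × (6.2 - 4)/(6 - 4) × (6.2 - 5)/(6 - 5) × (6.2 - 7)/(6 - 7) = 1.126400
L_4(6.2) = (6.2 - 3)/(7 - 3) × (6.2 - 4)/(7 - 4) × (6.2 - 5)/(7 - 5) × (6.2 - 6)/(7 - 6) = 0.070400

P(6.2) = (-10)×L_0(6.2) + (-9)×L_1(6.2) + 7×L_2(6.2) + 13×L_3(6.2) + 15×L_4(6.2)
P(6.2) = 12.982400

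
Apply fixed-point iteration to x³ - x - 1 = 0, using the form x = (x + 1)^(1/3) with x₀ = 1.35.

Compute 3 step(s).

Equation: x³ - x - 1 = 0
Fixed-point form: x = (x + 1)^(1/3)
x₀ = 1.35

x_1 = g(1.350000) = 1.329503
x_2 = g(1.329503) = 1.325626
x_3 = g(1.325626) = 1.324890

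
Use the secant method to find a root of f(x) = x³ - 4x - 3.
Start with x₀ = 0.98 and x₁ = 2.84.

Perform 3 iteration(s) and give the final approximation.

f(x) = x³ - 4x - 3
x₀ = 0.98, x₁ = 2.84

Secant formula: x_{n+1} = x_n - f(x_n)(x_n - x_{n-1})/(f(x_n) - f(x_{n-1}))

Iteration 1:
  f(0.980000) = -5.978808
  f(2.840000) = 8.546304
  x_2 = 2.840000 - 8.546304×(2.840000 - 0.980000)/(8.546304 - (-5.978808))
       = 1.745611
Iteration 2:
  f(2.840000) = 8.546304
  f(1.745611) = -4.663293
  x_3 = 1.745611 - (-4.663293)×(1.745611 - 2.840000)/(-4.663293 - 8.546304)
       = 2.131955
Iteration 3:
  f(1.745611) = -4.663293
  f(2.131955) = -1.837585
  x_4 = 2.131955 - (-1.837585)×(2.131955 - 1.745611)/(-1.837585 - (-4.663293))
       = 2.383199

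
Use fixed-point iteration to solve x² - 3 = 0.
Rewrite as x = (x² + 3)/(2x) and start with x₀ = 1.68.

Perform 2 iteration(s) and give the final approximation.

Equation: x² - 3 = 0
Fixed-point form: x = (x² + 3)/(2x)
x₀ = 1.68

x_1 = g(1.680000) = 1.732857
x_2 = g(1.732857) = 1.732051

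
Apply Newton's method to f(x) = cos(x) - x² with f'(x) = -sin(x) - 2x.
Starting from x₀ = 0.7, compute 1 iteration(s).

f(x) = cos(x) - x²
f'(x) = -sin(x) - 2x
x₀ = 0.7

Newton-Raphson formula: x_{n+1} = x_n - f(x_n)/f'(x_n)

Iteration 1:
  f(0.700000) = 0.274842
  f'(0.700000) = -2.044218
  x_1 = 0.700000 - 0.274842/(-2.044218) = 0.834449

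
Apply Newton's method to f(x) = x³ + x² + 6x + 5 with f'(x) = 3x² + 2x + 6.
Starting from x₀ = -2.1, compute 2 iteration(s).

f(x) = x³ + x² + 6x + 5
f'(x) = 3x² + 2x + 6
x₀ = -2.1

Newton-Raphson formula: x_{n+1} = x_n - f(x_n)/f'(x_n)

Iteration 1:
  f(-2.100000) = -12.451000
  f'(-2.100000) = 15.030000
  x_1 = -2.100000 - (-12.451000)/15.030000 = -1.271590
Iteration 2:
  f(-1.271590) = -3.068686
  f'(-1.271590) = 8.307644
  x_2 = -1.271590 - (-3.068686)/8.307644 = -0.902209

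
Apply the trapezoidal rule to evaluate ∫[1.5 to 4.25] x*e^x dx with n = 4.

f(x) = x*e^x
a = 1.5, b = 4.25, n = 4
h = (b - a)/n = 0.687500

Trapezoidal rule: (h/2)[f(x₀) + 2f(x₁) + 2f(x₂) + ... + f(xₙ)]

x_0 = 1.5000, f(x_0) = 6.722534, coefficient = 1
x_1 = 2.1875, f(x_1) = 19.496975, coefficient = 2
x_2 = 2.8750, f(x_2) = 50.960594, coefficient = 2
x_3 = 3.5625, f(x_3) = 125.582454, coefficient = 2
x_4 = 4.2500, f(x_4) = 297.948002, coefficient = 1

I ≈ (0.687500/2) × 696.750583 = 239.508013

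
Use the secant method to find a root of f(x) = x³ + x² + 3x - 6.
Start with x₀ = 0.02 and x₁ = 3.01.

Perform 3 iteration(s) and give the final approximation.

f(x) = x³ + x² + 3x - 6
x₀ = 0.02, x₁ = 3.01

Secant formula: x_{n+1} = x_n - f(x_n)(x_n - x_{n-1})/(f(x_n) - f(x_{n-1}))

Iteration 1:
  f(0.020000) = -5.939592
  f(3.010000) = 39.361001
  x_2 = 3.010000 - 39.361001×(3.010000 - 0.020000)/(39.361001 - (-5.939592))
       = 0.412034
Iteration 2:
  f(3.010000) = 39.361001
  f(0.412034) = -4.524173
  x_3 = 0.412034 - (-4.524173)×(0.412034 - 3.010000)/(-4.524173 - 39.361001)
       = 0.679861
Iteration 3:
  f(0.412034) = -4.524173
  f(0.679861) = -3.183964
  x_4 = 0.679861 - (-3.183964)×(0.679861 - 0.412034)/(-3.183964 - (-4.524173))
       = 1.316145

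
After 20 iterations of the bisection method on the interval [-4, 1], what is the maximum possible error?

Bisection error bound: |error| ≤ (b-a)/2^n
|error| ≤ (1 - (-4))/2^20 = 5/2^20
|error| ≤ 0.0000047684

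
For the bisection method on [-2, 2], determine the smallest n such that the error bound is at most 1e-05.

We need (b-a)/2^n ≤ 1e-05
(2 - (-2))/2^n ≤ 1e-05
4/2^n ≤ 1e-05
2^n ≥ 400000
n ≥ log₂(400000) = 18.61
n ≥ 19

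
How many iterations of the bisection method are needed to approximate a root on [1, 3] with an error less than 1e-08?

We need (b-a)/2^n ≤ 1e-08
(3 - 1)/2^n ≤ 1e-08
2/2^n ≤ 1e-08
2^n ≥ 200000000
n ≥ log₂(200000000) = 27.58
n ≥ 28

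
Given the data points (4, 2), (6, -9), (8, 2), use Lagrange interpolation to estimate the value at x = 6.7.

Lagrange interpolation formula:
P(x) = Σ yᵢ × Lᵢ(x)
where Lᵢ(x) = Π_{j≠i} (x - xⱼ)/(xᵢ - xⱼ)

L_0(6.7) = (6.7 - 6)/(4 - 6) × (6.7 - 8)/(4 - 8) = -0.113750
L_1(6.7) = (6.7 - 4)/(6 - 4) × (6.7 - 8)/(6 - 8) = 0.877500
L_2(6.7) = (6.7 - 4)/(8 - 4) × (6.7 - 6)/(8 - 6) = 0.236250

P(6.7) = 2×L_0(6.7) + (-9)×L_1(6.7) + 2×L_2(6.7)
P(6.7) = -7.652500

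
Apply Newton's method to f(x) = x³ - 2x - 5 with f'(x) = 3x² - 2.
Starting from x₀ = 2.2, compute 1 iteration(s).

f(x) = x³ - 2x - 5
f'(x) = 3x² - 2
x₀ = 2.2

Newton-Raphson formula: x_{n+1} = x_n - f(x_n)/f'(x_n)

Iteration 1:
  f(2.200000) = 1.248000
  f'(2.200000) = 12.520000
  x_1 = 2.200000 - 1.248000/12.520000 = 2.100319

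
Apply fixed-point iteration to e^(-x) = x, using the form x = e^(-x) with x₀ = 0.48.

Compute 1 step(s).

Equation: e^(-x) = x
Fixed-point form: x = e^(-x)
x₀ = 0.48

x_1 = g(0.480000) = 0.618783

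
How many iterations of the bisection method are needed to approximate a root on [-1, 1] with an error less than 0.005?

We need (b-a)/2^n ≤ 0.005
(1 - (-1))/2^n ≤ 0.005
2/2^n ≤ 0.005
2^n ≥ 400
n ≥ log₂(400) = 8.64
n ≥ 9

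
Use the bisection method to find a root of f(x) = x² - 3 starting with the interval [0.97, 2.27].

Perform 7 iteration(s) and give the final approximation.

f(x) = x² - 3
Initial interval: [0.97, 2.27]

Iteration 1:
  c_1 = (0.970000 + 2.270000)/2 = 1.620000
  f(c_1) = f(1.620000) = -0.375600
  f(a) × f(c) ≥ 0, new interval: [1.620000, 2.270000]
Iteration 2:
  c_2 = (1.620000 + 2.270000)/2 = 1.945000
  f(c_2) = f(1.945000) = 0.783025
  f(a) × f(c) < 0, new interval: [1.620000, 1.945000]
Iteration 3:
  c_3 = (1.620000 + 1.945000)/2 = 1.782500
  f(c_3) = f(1.782500) = 0.177306
  f(a) × f(c) < 0, new interval: [1.620000, 1.782500]
Iteration 4:
  c_4 = (1.620000 + 1.782500)/2 = 1.701250
  f(c_4) = f(1.701250) = -0.105748
  f(a) × f(c) ≥ 0, new interval: [1.701250, 1.782500]
Iteration 5:
  c_5 = (1.701250 + 1.782500)/2 = 1.741875
  f(c_5) = f(1.741875) = 0.034129
  f(a) × f(c) < 0, new interval: [1.701250, 1.741875]
Iteration 6:
  c_6 = (1.701250 + 1.741875)/2 = 1.721563
  f(c_6) = f(1.721563) = -0.036223
  f(a) × f(c) ≥ 0, new interval: [1.721563, 1.741875]
Iteration 7:
  c_7 = (1.721563 + 1.741875)/2 = 1.731719
  f(c_7) = f(1.731719) = -0.001150
  f(a) × f(c) ≥ 0, new interval: [1.731719, 1.741875]

After 7 iteration(s), the approximation is c_7 = 1.731719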